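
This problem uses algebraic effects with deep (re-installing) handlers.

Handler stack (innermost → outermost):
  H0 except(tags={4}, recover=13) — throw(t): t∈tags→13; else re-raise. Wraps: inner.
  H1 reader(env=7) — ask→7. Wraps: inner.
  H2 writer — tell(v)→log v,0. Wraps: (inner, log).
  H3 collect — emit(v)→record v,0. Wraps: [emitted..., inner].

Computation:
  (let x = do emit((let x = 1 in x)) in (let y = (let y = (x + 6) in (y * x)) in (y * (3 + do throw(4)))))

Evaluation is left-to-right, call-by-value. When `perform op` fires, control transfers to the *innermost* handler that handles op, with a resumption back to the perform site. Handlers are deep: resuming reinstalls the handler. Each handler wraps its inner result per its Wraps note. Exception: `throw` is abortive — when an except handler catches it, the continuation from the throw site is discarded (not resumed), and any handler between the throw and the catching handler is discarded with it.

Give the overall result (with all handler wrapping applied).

Answer: [1, (13, ())]

Step-by-step:
emit(1) @ H3 ⇒ out+=1
throw(4) @ H0 caught ⇒ 13
H1 returns 13
H2 returns (13, ())
H3 returns [1, (13, ())]
= [1, (13, ())]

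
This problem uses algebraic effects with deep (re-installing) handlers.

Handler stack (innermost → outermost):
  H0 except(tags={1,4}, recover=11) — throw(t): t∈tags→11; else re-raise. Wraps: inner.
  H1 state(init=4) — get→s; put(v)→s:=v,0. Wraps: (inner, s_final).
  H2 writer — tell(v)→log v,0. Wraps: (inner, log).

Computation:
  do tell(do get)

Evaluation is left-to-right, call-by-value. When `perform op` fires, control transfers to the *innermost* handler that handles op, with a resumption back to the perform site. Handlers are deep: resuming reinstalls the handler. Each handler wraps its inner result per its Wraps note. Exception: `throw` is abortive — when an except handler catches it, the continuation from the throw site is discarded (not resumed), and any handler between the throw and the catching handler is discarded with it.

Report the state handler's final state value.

Working:
get @ H1 ⇒ 4
tell(4) @ H2 ⇒ log+=4
H0 returns 0
H1 returns (0, 4)
H2 returns ((0, 4), (4))
= ((0, 4), (4))

Answer: 4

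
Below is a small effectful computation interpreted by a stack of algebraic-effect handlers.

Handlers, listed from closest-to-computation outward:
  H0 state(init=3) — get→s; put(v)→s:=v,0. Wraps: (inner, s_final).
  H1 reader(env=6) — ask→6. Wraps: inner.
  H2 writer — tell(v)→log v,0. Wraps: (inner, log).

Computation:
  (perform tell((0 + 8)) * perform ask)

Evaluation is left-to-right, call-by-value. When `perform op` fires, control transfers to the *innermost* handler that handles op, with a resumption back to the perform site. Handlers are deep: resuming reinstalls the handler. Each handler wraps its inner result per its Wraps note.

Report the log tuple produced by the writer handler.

Answer: (8)

Evaluation trace:
tell(8) @ H2 ⇒ log+=8
ask @ H1 ⇒ 6
H0 returns (0, 3)
H1 returns (0, 3)
H2 returns ((0, 3), (8))
= ((0, 3), (8))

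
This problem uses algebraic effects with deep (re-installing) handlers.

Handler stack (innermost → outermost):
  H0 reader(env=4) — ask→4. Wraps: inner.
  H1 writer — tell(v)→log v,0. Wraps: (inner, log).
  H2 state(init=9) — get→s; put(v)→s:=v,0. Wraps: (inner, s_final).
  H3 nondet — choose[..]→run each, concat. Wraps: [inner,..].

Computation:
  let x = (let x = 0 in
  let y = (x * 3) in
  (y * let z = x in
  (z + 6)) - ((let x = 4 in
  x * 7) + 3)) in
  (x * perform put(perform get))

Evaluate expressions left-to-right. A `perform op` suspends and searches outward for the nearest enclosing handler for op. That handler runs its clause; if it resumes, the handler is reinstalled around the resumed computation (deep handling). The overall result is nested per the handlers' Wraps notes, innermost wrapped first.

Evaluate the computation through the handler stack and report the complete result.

Evaluation trace:
get @ H2 ⇒ 9
put(9) @ H2 ⇒ s:=9
H0 returns 0
H1 returns (0, ())
H2 returns ((0, ()), 9)
H3 returns [((0, ()), 9)]
= [((0, ()), 9)]

Answer: [((0, ()), 9)]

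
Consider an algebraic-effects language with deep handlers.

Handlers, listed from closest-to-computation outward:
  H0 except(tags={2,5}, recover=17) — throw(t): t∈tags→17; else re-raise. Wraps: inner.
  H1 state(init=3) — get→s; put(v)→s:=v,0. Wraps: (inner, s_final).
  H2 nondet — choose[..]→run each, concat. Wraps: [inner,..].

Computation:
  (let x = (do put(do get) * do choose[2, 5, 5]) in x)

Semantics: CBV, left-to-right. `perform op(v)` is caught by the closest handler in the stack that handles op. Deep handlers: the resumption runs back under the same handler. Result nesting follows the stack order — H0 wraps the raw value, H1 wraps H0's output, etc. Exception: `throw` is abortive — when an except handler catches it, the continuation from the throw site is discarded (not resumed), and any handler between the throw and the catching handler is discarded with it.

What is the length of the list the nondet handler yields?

Answer: 3

Step-by-step:
get @ H1 ⇒ 3
put(3) @ H1 ⇒ s:=3
choose[2, 5, 5] @ H2
  branch[0] choose=2:
    H0 returns 0
    H1 returns (0, 3)
    H2 returns [(0, 3)]
  branch[1] choose=5:
    H0 returns 0
    H1 returns (0, 3)
    H2 returns [(0, 3)]
  branch[2] choose=5:
    H0 returns 0
    H1 returns (0, 3)
    H2 returns [(0, 3)]
= [(0, 3), (0, 3), (0, 3)]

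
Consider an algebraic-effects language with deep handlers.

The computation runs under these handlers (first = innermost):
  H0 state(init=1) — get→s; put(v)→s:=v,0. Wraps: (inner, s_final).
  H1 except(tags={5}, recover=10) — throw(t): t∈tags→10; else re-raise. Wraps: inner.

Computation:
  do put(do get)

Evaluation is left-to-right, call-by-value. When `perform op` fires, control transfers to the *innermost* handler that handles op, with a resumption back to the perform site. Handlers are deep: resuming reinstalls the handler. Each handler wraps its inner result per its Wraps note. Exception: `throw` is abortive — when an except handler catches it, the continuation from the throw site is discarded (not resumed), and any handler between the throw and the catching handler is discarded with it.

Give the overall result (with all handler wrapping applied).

Answer: (0, 1)

Step-by-step:
get @ H0 ⇒ 1
put(1) @ H0 ⇒ s:=1
H0 returns (0, 1)
H1 returns (0, 1)
= (0, 1)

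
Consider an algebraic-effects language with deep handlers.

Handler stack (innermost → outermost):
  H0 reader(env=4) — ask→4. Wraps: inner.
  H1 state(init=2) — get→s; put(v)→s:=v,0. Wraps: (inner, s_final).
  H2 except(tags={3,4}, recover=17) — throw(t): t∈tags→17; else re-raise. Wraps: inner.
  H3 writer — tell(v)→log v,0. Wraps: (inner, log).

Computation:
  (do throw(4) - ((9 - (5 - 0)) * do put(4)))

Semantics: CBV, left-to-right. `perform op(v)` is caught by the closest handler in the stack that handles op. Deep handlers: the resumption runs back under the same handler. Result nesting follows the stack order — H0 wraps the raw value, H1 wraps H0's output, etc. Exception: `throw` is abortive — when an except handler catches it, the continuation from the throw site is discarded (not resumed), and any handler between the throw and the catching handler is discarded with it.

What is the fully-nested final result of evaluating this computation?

Answer: (17, ())

Evaluation trace:
throw(4) @ H2 caught ⇒ 17
H3 returns (17, ())
= (17, ())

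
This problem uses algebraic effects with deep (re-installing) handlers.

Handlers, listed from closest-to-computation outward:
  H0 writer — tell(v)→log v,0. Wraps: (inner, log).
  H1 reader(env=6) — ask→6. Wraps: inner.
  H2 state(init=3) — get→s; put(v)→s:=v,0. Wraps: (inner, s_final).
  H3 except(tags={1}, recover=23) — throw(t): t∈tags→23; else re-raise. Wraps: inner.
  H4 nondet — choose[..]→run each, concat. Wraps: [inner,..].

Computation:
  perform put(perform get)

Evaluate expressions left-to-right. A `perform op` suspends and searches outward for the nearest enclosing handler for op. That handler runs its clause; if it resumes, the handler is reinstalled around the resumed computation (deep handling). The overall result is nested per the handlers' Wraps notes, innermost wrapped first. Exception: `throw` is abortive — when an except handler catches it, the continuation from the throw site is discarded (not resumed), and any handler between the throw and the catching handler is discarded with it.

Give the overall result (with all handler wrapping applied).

Answer: [((0, ()), 3)]

Working:
get @ H2 ⇒ 3
put(3) @ H2 ⇒ s:=3
H0 returns (0, ())
H1 returns (0, ())
H2 returns ((0, ()), 3)
H3 returns ((0, ()), 3)
H4 returns [((0, ()), 3)]
= [((0, ()), 3)]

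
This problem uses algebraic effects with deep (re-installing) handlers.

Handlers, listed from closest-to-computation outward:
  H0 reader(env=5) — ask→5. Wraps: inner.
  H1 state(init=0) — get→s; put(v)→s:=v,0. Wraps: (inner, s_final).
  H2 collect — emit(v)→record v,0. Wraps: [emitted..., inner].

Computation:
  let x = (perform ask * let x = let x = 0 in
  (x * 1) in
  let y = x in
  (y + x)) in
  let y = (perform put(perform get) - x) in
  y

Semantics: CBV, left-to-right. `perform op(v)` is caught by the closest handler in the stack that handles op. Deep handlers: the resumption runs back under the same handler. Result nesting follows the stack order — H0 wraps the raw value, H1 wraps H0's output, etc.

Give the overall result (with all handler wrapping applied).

Working:
ask @ H0 ⇒ 5
get @ H1 ⇒ 0
put(0) @ H1 ⇒ s:=0
H0 returns 0
H1 returns (0, 0)
H2 returns [(0, 0)]
= [(0, 0)]

Answer: [(0, 0)]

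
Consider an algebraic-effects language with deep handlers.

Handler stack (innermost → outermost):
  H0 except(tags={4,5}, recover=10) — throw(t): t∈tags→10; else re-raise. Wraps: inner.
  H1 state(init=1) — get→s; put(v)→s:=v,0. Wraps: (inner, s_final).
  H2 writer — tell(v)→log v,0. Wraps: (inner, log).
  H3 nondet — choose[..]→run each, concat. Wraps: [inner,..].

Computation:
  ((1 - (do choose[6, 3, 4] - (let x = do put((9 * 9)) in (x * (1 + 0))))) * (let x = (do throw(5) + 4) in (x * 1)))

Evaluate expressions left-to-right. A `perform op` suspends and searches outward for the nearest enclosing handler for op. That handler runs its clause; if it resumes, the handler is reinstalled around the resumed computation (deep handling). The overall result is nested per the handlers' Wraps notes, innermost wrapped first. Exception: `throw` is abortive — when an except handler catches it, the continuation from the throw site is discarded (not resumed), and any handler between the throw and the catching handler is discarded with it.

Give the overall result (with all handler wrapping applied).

Step-by-step:
choose[6, 3, 4] @ H3
  branch[0] choose=6:
    put(81) @ H1 ⇒ s:=81
    throw(5) @ H0 caught ⇒ 10
    H1 returns (10, 81)
    H2 returns ((10, 81), ())
    H3 returns [((10, 81), ())]
  branch[1] choose=3:
    put(81) @ H1 ⇒ s:=81
    throw(5) @ H0 caught ⇒ 10
    H1 returns (10, 81)
    H2 returns ((10, 81), ())
    H3 returns [((10, 81), ())]
  branch[2] choose=4:
    put(81) @ H1 ⇒ s:=81
    throw(5) @ H0 caught ⇒ 10
    H1 returns (10, 81)
    H2 returns ((10, 81), ())
    H3 returns [((10, 81), ())]
= [((10, 81), ()), ((10, 81), ()), ((10, 81), ())]

Answer: [((10, 81), ()), ((10, 81), ()), ((10, 81), ())]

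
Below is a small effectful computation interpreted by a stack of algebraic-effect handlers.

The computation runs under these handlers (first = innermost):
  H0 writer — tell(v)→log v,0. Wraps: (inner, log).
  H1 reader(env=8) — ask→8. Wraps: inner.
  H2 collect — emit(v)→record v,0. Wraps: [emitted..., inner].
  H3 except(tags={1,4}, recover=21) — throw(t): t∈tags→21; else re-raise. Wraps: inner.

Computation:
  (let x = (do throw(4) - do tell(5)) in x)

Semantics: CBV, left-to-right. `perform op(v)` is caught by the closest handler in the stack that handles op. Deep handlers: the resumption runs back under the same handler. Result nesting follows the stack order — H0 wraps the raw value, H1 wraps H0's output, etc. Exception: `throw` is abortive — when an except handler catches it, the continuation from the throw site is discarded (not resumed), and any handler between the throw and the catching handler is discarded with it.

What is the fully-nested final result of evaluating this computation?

Answer: 21

Evaluation trace:
throw(4) @ H3 caught ⇒ 21
= 21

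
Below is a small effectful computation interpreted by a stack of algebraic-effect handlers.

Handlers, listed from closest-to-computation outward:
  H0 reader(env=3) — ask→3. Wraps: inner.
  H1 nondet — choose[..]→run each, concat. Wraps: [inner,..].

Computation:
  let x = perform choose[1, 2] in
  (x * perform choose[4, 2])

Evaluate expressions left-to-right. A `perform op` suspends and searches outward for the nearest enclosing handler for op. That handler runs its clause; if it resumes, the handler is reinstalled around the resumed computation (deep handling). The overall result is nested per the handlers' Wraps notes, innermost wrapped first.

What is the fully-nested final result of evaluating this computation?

Answer: [4, 2, 8, 4]

Evaluation trace:
choose[1, 2] @ H1
  branch[0] choose=1:
    choose[4, 2] @ H1
      branch[0] choose=4:
        H0 returns 4
        H1 returns [4]
      branch[1] choose=2:
        H0 returns 2
        H1 returns [2]
  branch[1] choose=2:
    choose[4, 2] @ H1
      branch[0] choose=4:
        H0 returns 8
        H1 returns [8]
      branch[1] choose=2:
        H0 returns 4
        H1 returns [4]
= [4, 2, 8, 4]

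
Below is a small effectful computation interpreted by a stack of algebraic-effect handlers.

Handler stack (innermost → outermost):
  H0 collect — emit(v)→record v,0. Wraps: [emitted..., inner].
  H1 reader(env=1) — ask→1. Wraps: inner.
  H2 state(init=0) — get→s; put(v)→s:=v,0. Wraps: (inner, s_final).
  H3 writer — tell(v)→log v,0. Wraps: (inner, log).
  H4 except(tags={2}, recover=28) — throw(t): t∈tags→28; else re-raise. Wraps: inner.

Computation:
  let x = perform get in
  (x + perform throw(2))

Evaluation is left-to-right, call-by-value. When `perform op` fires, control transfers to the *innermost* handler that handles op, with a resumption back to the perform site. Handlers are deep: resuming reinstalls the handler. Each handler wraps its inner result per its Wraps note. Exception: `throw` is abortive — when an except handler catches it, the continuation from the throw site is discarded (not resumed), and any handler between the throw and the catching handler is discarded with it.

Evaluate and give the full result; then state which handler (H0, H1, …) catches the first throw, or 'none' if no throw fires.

Evaluation trace:
get @ H2 ⇒ 0
throw(2) @ H4 caught ⇒ 28
= 28

Answer: 28 ; first throw caught by: H4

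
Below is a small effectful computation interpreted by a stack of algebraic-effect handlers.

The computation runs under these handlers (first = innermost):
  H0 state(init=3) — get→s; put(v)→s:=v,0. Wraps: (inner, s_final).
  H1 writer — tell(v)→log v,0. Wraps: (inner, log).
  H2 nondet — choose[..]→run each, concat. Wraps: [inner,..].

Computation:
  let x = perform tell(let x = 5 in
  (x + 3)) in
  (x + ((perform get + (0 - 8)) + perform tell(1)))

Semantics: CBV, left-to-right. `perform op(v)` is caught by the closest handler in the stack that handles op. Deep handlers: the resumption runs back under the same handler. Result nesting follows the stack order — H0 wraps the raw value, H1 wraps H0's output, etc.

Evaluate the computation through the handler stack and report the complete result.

Answer: [((-5, 3), (8, 1))]

Working:
tell(8) @ H1 ⇒ log+=8
get @ H0 ⇒ 3
tell(1) @ H1 ⇒ log+=1
H0 returns (-5, 3)
H1 returns ((-5, 3), (8, 1))
H2 returns [((-5, 3), (8, 1))]
= [((-5, 3), (8, 1))]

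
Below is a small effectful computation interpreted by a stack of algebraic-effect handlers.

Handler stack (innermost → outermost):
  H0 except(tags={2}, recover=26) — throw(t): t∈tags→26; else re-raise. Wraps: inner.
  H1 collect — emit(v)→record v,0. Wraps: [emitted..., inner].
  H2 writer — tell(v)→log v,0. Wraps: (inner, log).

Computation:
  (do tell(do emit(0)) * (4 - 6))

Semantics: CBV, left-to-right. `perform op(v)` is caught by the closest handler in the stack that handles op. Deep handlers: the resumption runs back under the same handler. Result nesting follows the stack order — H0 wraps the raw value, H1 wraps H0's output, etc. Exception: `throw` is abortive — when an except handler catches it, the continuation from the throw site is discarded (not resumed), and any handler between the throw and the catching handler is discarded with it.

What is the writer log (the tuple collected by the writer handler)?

Step-by-step:
emit(0) @ H1 ⇒ out+=0
tell(0) @ H2 ⇒ log+=0
H0 returns 0
H1 returns [0, 0]
H2 returns ([0, 0], (0))
= ([0, 0], (0))

Answer: (0)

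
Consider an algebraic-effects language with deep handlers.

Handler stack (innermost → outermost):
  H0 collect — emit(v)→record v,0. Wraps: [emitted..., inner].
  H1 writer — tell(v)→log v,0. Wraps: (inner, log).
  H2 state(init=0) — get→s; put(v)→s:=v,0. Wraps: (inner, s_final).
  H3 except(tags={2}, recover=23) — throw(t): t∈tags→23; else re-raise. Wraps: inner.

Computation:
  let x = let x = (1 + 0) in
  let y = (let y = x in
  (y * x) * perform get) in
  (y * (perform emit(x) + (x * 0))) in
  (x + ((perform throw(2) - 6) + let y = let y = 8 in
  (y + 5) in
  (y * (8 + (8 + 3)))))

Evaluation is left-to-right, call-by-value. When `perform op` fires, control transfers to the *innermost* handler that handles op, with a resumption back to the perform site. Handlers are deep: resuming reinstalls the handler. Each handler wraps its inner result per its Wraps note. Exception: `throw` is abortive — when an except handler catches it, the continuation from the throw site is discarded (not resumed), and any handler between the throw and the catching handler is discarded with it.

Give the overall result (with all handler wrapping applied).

Working:
get @ H2 ⇒ 0
emit(1) @ H0 ⇒ out+=1
throw(2) @ H3 caught ⇒ 23
= 23

Answer: 23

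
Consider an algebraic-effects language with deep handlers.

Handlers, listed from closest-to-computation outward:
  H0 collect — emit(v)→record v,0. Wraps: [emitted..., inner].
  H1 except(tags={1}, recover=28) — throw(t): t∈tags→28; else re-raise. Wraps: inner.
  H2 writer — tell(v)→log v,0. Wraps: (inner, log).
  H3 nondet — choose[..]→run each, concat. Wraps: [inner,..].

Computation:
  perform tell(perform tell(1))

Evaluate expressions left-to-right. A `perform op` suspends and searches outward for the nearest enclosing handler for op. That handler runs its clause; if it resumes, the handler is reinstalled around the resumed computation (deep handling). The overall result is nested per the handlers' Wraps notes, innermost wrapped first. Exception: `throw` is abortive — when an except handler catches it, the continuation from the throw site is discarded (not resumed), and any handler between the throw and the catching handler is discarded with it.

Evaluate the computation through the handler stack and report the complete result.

Evaluation trace:
tell(1) @ H2 ⇒ log+=1
tell(0) @ H2 ⇒ log+=0
H0 returns [0]
H1 returns [0]
H2 returns ([0], (1, 0))
H3 returns [([0], (1, 0))]
= [([0], (1, 0))]

Answer: [([0], (1, 0))]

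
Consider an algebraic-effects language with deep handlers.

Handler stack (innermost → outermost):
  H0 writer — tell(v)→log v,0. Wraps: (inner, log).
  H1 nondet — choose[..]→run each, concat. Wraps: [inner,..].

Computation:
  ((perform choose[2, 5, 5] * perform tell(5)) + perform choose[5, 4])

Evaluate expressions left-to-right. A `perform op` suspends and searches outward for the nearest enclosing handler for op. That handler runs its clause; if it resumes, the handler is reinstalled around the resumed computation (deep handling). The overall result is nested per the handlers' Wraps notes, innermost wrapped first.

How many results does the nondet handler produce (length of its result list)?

Step-by-step:
choose[2, 5, 5] @ H1
  branch[0] choose=2:
    tell(5) @ H0 ⇒ log+=5
    choose[5, 4] @ H1
      branch[0] choose=5:
        H0 returns (5, (5))
        H1 returns [(5, (5))]
      branch[1] choose=4:
        H0 returns (4, (5))
        H1 returns [(4, (5))]
  branch[1] choose=5:
    tell(5) @ H0 ⇒ log+=5
    choose[5, 4] @ H1
      branch[0] choose=5:
        H0 returns (5, (5))
        H1 returns [(5, (5))]
      branch[1] choose=4:
        H0 returns (4, (5))
        H1 returns [(4, (5))]
  branch[2] choose=5:
    tell(5) @ H0 ⇒ log+=5
    choose[5, 4] @ H1
      branch[0] choose=5:
        H0 returns (5, (5))
        H1 returns [(5, (5))]
      branch[1] choose=4:
        H0 returns (4, (5))
        H1 returns [(4, (5))]
= [(5, (5)), (4, (5)), (5, (5)), (4, (5)), (5, (5)), (4, (5))]

Answer: 6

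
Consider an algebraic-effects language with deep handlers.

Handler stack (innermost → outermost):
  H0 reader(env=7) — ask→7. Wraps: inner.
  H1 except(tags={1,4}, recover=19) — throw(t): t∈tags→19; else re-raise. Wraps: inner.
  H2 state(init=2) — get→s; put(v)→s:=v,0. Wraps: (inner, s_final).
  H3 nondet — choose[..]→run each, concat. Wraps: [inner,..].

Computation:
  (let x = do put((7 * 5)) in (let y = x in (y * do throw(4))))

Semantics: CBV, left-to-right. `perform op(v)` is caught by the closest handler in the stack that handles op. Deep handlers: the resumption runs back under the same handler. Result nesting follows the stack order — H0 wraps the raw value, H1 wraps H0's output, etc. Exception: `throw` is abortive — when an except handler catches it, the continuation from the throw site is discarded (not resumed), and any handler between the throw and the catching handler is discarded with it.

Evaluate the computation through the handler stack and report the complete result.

Answer: [(19, 35)]

Step-by-step:
put(35) @ H2 ⇒ s:=35
throw(4) @ H1 caught ⇒ 19
H2 returns (19, 35)
H3 returns [(19, 35)]
= [(19, 35)]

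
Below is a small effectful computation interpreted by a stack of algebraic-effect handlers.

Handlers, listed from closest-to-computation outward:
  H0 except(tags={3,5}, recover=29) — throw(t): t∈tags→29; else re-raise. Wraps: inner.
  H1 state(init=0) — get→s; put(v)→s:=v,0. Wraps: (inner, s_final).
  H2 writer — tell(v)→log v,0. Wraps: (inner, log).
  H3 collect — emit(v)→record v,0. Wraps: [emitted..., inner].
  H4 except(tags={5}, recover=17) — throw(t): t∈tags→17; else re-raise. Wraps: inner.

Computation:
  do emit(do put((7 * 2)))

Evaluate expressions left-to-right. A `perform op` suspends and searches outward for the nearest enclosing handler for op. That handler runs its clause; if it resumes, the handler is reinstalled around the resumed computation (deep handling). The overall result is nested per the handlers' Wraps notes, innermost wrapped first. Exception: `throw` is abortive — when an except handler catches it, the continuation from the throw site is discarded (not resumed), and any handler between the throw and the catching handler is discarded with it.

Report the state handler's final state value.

Answer: 14

Working:
put(14) @ H1 ⇒ s:=14
emit(0) @ H3 ⇒ out+=0
H0 returns 0
H1 returns (0, 14)
H2 returns ((0, 14), ())
H3 returns [0, ((0, 14), ())]
H4 returns [0, ((0, 14), ())]
= [0, ((0, 14), ())]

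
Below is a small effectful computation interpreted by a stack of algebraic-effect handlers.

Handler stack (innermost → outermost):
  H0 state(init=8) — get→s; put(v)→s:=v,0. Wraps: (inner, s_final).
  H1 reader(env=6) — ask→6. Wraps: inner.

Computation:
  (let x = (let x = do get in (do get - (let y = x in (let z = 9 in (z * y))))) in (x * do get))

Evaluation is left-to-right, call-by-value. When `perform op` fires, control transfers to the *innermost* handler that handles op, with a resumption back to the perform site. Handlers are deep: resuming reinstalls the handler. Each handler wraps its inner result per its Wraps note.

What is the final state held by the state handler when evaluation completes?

Answer: 8

Evaluation trace:
get @ H0 ⇒ 8
get @ H0 ⇒ 8
get @ H0 ⇒ 8
H0 returns (-512, 8)
H1 returns (-512, 8)
= (-512, 8)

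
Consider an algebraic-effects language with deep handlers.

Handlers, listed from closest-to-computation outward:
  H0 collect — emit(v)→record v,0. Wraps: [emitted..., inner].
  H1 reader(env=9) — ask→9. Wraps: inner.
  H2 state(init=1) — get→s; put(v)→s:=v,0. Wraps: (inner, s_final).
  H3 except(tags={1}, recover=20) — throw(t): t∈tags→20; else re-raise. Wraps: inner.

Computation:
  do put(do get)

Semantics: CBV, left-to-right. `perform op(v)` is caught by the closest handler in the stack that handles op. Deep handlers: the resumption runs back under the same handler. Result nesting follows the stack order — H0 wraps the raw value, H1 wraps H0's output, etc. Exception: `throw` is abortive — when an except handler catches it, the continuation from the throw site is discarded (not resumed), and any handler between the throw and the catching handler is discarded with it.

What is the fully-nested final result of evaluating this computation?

Step-by-step:
get @ H2 ⇒ 1
put(1) @ H2 ⇒ s:=1
H0 returns [0]
H1 returns [0]
H2 returns ([0], 1)
H3 returns ([0], 1)
= ([0], 1)

Answer: ([0], 1)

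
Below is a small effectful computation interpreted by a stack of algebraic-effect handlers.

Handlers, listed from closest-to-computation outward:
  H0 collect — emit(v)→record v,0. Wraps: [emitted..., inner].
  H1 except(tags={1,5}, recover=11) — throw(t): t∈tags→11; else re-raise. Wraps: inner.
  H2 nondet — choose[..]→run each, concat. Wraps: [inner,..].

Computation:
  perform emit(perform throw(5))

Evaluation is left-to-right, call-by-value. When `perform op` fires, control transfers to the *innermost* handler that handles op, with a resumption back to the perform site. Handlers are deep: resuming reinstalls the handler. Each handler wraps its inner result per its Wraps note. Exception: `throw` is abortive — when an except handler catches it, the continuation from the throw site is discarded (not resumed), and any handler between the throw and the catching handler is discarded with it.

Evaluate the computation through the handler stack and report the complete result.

Working:
throw(5) @ H1 caught ⇒ 11
H2 returns [11]
= [11]

Answer: [11]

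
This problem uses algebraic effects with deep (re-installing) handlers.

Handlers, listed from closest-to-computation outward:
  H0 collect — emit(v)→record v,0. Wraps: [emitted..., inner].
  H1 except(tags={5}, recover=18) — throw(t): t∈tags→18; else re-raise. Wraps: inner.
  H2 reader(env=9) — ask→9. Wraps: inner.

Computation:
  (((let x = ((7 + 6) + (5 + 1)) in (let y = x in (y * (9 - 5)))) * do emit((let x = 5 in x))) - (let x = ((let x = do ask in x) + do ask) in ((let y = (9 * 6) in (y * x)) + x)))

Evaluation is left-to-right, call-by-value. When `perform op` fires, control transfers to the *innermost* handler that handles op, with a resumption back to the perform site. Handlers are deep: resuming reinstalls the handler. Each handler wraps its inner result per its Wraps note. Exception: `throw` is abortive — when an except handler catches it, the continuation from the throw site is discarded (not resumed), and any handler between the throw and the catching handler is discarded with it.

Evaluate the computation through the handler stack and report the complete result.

Evaluation trace:
emit(5) @ H0 ⇒ out+=5
ask @ H2 ⇒ 9
ask @ H2 ⇒ 9
H0 returns [5, -990]
H1 returns [5, -990]
H2 returns [5, -990]
= [5, -990]

Answer: [5, -990]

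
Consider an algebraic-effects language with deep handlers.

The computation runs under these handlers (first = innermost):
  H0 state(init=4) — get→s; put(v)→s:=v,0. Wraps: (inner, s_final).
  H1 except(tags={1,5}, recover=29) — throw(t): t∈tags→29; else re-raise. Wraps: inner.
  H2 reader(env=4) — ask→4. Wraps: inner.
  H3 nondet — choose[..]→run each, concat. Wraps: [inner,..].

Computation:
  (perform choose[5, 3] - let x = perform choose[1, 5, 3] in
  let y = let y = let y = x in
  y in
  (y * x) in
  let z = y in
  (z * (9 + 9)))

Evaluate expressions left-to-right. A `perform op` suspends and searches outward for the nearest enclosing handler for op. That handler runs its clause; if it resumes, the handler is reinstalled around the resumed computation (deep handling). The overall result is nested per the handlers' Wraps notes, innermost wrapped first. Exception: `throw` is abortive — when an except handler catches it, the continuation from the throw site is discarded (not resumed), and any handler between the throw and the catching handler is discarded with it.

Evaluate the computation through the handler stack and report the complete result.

Step-by-step:
choose[5, 3] @ H3
  branch[0] choose=5:
    choose[1, 5, 3] @ H3
      branch[0] choose=1:
        H0 returns (-13, 4)
        H1 returns (-13, 4)
        H2 returns (-13, 4)
        H3 returns [(-13, 4)]
      branch[1] choose=5:
        H0 returns (-445, 4)
        H1 returns (-445, 4)
        H2 returns (-445, 4)
        H3 returns [(-445, 4)]
      branch[2] choose=3:
        H0 returns (-157, 4)
        H1 returns (-157, 4)
        H2 returns (-157, 4)
        H3 returns [(-157, 4)]
  branch[1] choose=3:
    choose[1, 5, 3] @ H3
      branch[0] choose=1:
        H0 returns (-15, 4)
        H1 returns (-15, 4)
        H2 returns (-15, 4)
        H3 returns [(-15, 4)]
      branch[1] choose=5:
        H0 returns (-447, 4)
        H1 returns (-447, 4)
        H2 returns (-447, 4)
        H3 returns [(-447, 4)]
      branch[2] choose=3:
        H0 returns (-159, 4)
        H1 returns (-159, 4)
        H2 returns (-159, 4)
        H3 returns [(-159, 4)]
= [(-13, 4), (-445, 4), (-157, 4), (-15, 4), (-447, 4), (-159, 4)]

Answer: [(-13, 4), (-445, 4), (-157, 4), (-15, 4), (-447, 4), (-159, 4)]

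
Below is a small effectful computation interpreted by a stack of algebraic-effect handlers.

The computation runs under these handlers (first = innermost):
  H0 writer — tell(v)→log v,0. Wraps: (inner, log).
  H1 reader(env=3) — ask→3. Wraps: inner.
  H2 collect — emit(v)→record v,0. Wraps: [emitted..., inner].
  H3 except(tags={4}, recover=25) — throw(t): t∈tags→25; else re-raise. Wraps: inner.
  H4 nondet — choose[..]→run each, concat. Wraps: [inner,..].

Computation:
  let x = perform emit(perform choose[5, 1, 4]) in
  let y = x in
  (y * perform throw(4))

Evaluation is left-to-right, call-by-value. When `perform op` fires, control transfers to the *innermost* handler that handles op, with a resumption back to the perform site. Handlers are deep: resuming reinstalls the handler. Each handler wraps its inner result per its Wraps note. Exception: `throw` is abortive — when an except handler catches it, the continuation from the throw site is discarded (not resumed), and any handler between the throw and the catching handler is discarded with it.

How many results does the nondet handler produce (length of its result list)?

Answer: 3

Step-by-step:
choose[5, 1, 4] @ H4
  branch[0] choose=5:
    emit(5) @ H2 ⇒ out+=5
    throw(4) @ H3 caught ⇒ 25
    H4 returns [25]
  branch[1] choose=1:
    emit(1) @ H2 ⇒ out+=1
    throw(4) @ H3 caught ⇒ 25
    H4 returns [25]
  branch[2] choose=4:
    emit(4) @ H2 ⇒ out+=4
    throw(4) @ H3 caught ⇒ 25
    H4 returns [25]
= [25, 25, 25]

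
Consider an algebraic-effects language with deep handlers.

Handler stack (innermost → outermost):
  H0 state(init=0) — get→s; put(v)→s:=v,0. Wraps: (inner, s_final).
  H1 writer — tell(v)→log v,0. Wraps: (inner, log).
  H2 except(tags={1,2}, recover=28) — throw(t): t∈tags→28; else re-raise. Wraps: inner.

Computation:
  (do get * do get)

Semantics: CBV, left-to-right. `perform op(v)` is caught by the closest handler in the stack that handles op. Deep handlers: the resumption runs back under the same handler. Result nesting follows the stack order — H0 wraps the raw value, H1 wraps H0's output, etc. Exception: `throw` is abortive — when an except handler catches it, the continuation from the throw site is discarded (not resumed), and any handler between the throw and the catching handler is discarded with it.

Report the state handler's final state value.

Answer: 0

Evaluation trace:
get @ H0 ⇒ 0
get @ H0 ⇒ 0
H0 returns (0, 0)
H1 returns ((0, 0), ())
H2 returns ((0, 0), ())
= ((0, 0), ())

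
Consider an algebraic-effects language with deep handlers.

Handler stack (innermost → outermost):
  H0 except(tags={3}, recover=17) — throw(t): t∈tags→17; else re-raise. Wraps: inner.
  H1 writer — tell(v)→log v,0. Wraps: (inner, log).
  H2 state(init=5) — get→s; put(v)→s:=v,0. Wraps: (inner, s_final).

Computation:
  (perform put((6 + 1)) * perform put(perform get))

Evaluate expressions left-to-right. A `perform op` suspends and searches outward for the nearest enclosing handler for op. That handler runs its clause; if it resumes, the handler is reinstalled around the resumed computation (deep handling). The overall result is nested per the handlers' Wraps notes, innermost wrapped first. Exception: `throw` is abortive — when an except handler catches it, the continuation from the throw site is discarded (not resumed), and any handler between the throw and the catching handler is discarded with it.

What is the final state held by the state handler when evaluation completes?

Evaluation trace:
put(7) @ H2 ⇒ s:=7
get @ H2 ⇒ 7
put(7) @ H2 ⇒ s:=7
H0 returns 0
H1 returns (0, ())
H2 returns ((0, ()), 7)
= ((0, ()), 7)

Answer: 7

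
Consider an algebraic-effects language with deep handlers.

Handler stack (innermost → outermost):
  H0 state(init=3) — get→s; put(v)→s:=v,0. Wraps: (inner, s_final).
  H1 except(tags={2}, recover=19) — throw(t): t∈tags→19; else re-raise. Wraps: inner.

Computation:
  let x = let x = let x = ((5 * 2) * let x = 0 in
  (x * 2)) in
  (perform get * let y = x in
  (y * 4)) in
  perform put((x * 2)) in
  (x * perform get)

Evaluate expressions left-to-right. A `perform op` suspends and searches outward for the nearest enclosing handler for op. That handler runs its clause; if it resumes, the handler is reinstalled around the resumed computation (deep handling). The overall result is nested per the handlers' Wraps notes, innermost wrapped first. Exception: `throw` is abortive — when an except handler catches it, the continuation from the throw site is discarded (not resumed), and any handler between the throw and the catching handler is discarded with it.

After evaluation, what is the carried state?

Answer: 0

Step-by-step:
get @ H0 ⇒ 3
put(0) @ H0 ⇒ s:=0
get @ H0 ⇒ 0
H0 returns (0, 0)
H1 returns (0, 0)
= (0, 0)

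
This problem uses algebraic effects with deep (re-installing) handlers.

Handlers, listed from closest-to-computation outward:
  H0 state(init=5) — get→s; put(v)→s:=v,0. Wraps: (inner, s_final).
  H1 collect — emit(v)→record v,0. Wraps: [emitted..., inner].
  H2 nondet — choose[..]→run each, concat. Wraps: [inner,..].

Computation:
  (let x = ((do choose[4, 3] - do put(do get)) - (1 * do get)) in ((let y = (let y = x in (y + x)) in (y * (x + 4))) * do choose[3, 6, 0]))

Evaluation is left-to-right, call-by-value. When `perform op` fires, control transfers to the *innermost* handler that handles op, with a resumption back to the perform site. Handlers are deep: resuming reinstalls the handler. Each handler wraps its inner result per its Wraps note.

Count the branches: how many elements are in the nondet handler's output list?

Evaluation trace:
choose[4, 3] @ H2
  branch[0] choose=4:
    get @ H0 ⇒ 5
    put(5) @ H0 ⇒ s:=5
    get @ H0 ⇒ 5
    choose[3, 6, 0] @ H2
      branch[0] choose=3:
        H0 returns (-18, 5)
        H1 returns [(-18, 5)]
        H2 returns [[(-18, 5)]]
      branch[1] choose=6:
        H0 returns (-36, 5)
        H1 returns [(-36, 5)]
        H2 returns [[(-36, 5)]]
      branch[2] choose=0:
        H0 returns (0, 5)
        H1 returns [(0, 5)]
        H2 returns [[(0, 5)]]
  branch[1] choose=3:
    get @ H0 ⇒ 5
    put(5) @ H0 ⇒ s:=5
    get @ H0 ⇒ 5
    choose[3, 6, 0] @ H2
      branch[0] choose=3:
        H0 returns (-24, 5)
        H1 returns [(-24, 5)]
        H2 returns [[(-24, 5)]]
      branch[1] choose=6:
        H0 returns (-48, 5)
        H1 returns [(-48, 5)]
        H2 returns [[(-48, 5)]]
      branch[2] choose=0:
        H0 returns (0, 5)
        H1 returns [(0, 5)]
        H2 returns [[(0, 5)]]
= [[(-18, 5)], [(-36, 5)], [(0, 5)], [(-24, 5)], [(-48, 5)], [(0, 5)]]

Answer: 6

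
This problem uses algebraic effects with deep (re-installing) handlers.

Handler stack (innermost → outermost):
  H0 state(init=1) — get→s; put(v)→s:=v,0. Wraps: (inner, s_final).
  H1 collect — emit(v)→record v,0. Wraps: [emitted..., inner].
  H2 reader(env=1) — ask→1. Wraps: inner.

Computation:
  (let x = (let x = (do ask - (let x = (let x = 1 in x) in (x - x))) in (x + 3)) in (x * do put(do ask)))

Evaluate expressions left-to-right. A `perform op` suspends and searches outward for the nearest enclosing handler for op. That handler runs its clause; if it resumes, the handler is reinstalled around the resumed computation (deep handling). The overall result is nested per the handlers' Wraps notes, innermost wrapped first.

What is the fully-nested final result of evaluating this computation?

Answer: [(0, 1)]

Working:
ask @ H2 ⇒ 1
ask @ H2 ⇒ 1
put(1) @ H0 ⇒ s:=1
H0 returns (0, 1)
H1 returns [(0, 1)]
H2 returns [(0, 1)]
= [(0, 1)]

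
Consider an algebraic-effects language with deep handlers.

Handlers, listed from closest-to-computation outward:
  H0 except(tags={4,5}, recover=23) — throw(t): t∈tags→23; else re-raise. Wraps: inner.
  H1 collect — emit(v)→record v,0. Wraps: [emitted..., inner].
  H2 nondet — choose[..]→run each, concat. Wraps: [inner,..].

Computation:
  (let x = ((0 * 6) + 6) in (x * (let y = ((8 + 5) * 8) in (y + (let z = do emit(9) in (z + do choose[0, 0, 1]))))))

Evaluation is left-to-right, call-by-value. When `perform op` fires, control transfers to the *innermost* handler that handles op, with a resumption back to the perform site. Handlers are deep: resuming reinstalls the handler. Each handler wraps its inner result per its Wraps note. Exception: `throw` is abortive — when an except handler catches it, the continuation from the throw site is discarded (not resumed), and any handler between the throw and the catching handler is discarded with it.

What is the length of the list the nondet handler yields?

Answer: 3

Working:
emit(9) @ H1 ⇒ out+=9
choose[0, 0, 1] @ H2
  branch[0] choose=0:
    H0 returns 624
    H1 returns [9, 624]
    H2 returns [[9, 624]]
  branch[1] choose=0:
    H0 returns 624
    H1 returns [9, 624]
    H2 returns [[9, 624]]
  branch[2] choose=1:
    H0 returns 630
    H1 returns [9, 630]
    H2 returns [[9, 630]]
= [[9, 624], [9, 624], [9, 630]]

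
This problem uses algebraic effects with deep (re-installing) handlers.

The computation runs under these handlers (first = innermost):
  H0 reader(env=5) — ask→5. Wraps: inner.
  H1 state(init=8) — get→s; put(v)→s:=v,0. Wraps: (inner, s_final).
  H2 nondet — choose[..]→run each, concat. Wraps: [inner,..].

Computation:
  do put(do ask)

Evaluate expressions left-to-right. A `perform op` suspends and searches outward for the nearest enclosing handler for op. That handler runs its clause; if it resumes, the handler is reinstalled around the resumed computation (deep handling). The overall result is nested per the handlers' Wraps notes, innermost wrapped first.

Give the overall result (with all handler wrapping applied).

Evaluation trace:
ask @ H0 ⇒ 5
put(5) @ H1 ⇒ s:=5
H0 returns 0
H1 returns (0, 5)
H2 returns [(0, 5)]
= [(0, 5)]

Answer: [(0, 5)]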